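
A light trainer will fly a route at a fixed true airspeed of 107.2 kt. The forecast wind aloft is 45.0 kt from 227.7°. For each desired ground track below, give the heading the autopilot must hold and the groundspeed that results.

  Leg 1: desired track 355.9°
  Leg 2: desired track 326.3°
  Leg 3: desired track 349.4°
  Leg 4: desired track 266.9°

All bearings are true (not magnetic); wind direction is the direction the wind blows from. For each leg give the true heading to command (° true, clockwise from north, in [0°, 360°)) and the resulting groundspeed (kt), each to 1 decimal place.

Leg 1: heading=336.6°, groundspeed=129.0 kt
Leg 2: heading=301.8°, groundspeed=104.3 kt
Leg 3: heading=328.5°, groundspeed=123.8 kt
Leg 4: heading=251.5°, groundspeed=68.5 kt

Leg 1: desired track 355.9°; wind correction -19.3° → command heading 336.6°, groundspeed 129.0 kt
Leg 2: desired track 326.3°; wind correction -24.5° → command heading 301.8°, groundspeed 104.3 kt
Leg 3: desired track 349.4°; wind correction -20.9° → command heading 328.5°, groundspeed 123.8 kt
Leg 4: desired track 266.9°; wind correction -15.4° → command heading 251.5°, groundspeed 68.5 kt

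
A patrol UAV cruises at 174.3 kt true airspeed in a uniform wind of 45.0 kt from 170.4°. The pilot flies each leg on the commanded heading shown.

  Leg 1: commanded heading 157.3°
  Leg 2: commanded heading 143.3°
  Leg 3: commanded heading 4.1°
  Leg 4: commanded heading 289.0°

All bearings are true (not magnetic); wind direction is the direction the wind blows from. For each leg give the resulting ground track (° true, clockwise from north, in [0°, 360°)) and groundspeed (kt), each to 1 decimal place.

Leg 1: heading 157.3°; drift -4.5° → track 152.8°, groundspeed 130.9 kt
Leg 2: heading 143.3°; drift -8.7° → track 134.6°, groundspeed 135.8 kt
Leg 3: heading 4.1°; drift -2.8° → track 1.3°, groundspeed 218.3 kt
Leg 4: heading 289.0°; drift +11.4° → track 300.4°, groundspeed 199.8 kt

Leg 1: track=152.8°, groundspeed=130.9 kt
Leg 2: track=134.6°, groundspeed=135.8 kt
Leg 3: track=1.3°, groundspeed=218.3 kt
Leg 4: track=300.4°, groundspeed=199.8 kt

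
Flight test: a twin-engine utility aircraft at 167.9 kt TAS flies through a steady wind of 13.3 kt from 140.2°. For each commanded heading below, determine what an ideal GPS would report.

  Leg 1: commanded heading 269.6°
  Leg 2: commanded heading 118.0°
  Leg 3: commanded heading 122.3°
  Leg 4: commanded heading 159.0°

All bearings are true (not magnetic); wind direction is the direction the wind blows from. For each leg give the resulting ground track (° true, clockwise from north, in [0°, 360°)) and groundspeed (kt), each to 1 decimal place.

Leg 1: heading 269.6°; drift +3.3° → track 272.9°, groundspeed 176.6 kt
Leg 2: heading 118.0°; drift -1.8° → track 116.2°, groundspeed 155.7 kt
Leg 3: heading 122.3°; drift -1.5° → track 120.8°, groundspeed 155.3 kt
Leg 4: heading 159.0°; drift +1.6° → track 160.6°, groundspeed 155.4 kt

Leg 1: track=272.9°, groundspeed=176.6 kt
Leg 2: track=116.2°, groundspeed=155.7 kt
Leg 3: track=120.8°, groundspeed=155.3 kt
Leg 4: track=160.6°, groundspeed=155.4 kt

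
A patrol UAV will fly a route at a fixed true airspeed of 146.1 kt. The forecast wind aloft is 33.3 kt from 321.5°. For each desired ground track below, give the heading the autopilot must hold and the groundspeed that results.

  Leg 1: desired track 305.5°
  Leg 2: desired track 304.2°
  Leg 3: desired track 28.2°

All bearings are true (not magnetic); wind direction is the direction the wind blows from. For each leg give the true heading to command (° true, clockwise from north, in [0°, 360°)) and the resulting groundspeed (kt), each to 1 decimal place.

Leg 1: heading=309.1°, groundspeed=113.8 kt
Leg 2: heading=308.1°, groundspeed=114.0 kt
Leg 3: heading=16.1°, groundspeed=129.7 kt

Leg 1: desired track 305.5°; wind correction +3.6° → command heading 309.1°, groundspeed 113.8 kt
Leg 2: desired track 304.2°; wind correction +3.9° → command heading 308.1°, groundspeed 114.0 kt
Leg 3: desired track 28.2°; wind correction -12.1° → command heading 16.1°, groundspeed 129.7 kt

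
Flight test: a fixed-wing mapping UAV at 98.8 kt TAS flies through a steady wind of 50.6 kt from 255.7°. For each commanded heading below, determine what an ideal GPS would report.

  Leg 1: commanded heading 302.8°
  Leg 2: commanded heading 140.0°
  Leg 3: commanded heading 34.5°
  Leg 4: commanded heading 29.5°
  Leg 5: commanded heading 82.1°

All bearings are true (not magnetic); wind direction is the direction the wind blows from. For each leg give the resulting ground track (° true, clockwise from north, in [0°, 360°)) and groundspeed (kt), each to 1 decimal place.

Leg 1: track=332.7°, groundspeed=74.3 kt
Leg 2: track=119.3°, groundspeed=129.1 kt
Leg 3: track=48.2°, groundspeed=140.9 kt
Leg 4: track=44.8°, groundspeed=138.7 kt
Leg 5: track=79.9°, groundspeed=149.2 kt

Leg 1: heading 302.8°; drift +29.9° → track 332.7°, groundspeed 74.3 kt
Leg 2: heading 140.0°; drift -20.7° → track 119.3°, groundspeed 129.1 kt
Leg 3: heading 34.5°; drift +13.7° → track 48.2°, groundspeed 140.9 kt
Leg 4: heading 29.5°; drift +15.3° → track 44.8°, groundspeed 138.7 kt
Leg 5: heading 82.1°; drift -2.2° → track 79.9°, groundspeed 149.2 kt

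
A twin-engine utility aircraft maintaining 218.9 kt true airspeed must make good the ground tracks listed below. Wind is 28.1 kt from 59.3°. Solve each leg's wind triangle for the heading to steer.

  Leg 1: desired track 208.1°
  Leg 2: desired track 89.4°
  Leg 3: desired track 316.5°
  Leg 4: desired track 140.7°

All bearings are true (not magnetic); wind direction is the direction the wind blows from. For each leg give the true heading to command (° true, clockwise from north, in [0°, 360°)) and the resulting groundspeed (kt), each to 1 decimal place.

Leg 1: desired track 208.1°; wind correction -3.8° → command heading 204.3°, groundspeed 242.5 kt
Leg 2: desired track 89.4°; wind correction -3.7° → command heading 85.7°, groundspeed 194.1 kt
Leg 3: desired track 316.5°; wind correction +7.2° → command heading 323.7°, groundspeed 223.4 kt
Leg 4: desired track 140.7°; wind correction -7.3° → command heading 133.4°, groundspeed 212.9 kt

Leg 1: heading=204.3°, groundspeed=242.5 kt
Leg 2: heading=85.7°, groundspeed=194.1 kt
Leg 3: heading=323.7°, groundspeed=223.4 kt
Leg 4: heading=133.4°, groundspeed=212.9 kt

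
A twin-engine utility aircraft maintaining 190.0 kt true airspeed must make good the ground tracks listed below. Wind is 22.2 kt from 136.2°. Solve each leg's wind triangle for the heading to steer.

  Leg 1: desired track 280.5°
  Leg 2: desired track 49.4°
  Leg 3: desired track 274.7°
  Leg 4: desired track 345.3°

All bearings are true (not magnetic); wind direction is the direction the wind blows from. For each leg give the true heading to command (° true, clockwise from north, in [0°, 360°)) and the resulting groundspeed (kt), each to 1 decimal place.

Leg 1: heading=276.6°, groundspeed=207.6 kt
Leg 2: heading=56.1°, groundspeed=187.5 kt
Leg 3: heading=270.3°, groundspeed=206.1 kt
Leg 4: heading=348.6°, groundspeed=209.1 kt

Leg 1: desired track 280.5°; wind correction -3.9° → command heading 276.6°, groundspeed 207.6 kt
Leg 2: desired track 49.4°; wind correction +6.7° → command heading 56.1°, groundspeed 187.5 kt
Leg 3: desired track 274.7°; wind correction -4.4° → command heading 270.3°, groundspeed 206.1 kt
Leg 4: desired track 345.3°; wind correction +3.3° → command heading 348.6°, groundspeed 209.1 kt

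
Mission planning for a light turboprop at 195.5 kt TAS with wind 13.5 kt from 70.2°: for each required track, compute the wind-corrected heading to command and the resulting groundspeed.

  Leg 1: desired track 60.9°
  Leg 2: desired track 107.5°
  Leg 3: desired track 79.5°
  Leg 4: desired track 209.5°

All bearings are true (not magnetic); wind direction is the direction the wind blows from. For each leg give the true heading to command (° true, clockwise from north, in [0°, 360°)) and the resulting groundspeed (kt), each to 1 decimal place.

Leg 1: desired track 60.9°; wind correction +0.6° → command heading 61.5°, groundspeed 182.2 kt
Leg 2: desired track 107.5°; wind correction -2.4° → command heading 105.1°, groundspeed 184.6 kt
Leg 3: desired track 79.5°; wind correction -0.6° → command heading 78.9°, groundspeed 182.2 kt
Leg 4: desired track 209.5°; wind correction -2.6° → command heading 206.9°, groundspeed 205.5 kt

Leg 1: heading=61.5°, groundspeed=182.2 kt
Leg 2: heading=105.1°, groundspeed=184.6 kt
Leg 3: heading=78.9°, groundspeed=182.2 kt
Leg 4: heading=206.9°, groundspeed=205.5 kt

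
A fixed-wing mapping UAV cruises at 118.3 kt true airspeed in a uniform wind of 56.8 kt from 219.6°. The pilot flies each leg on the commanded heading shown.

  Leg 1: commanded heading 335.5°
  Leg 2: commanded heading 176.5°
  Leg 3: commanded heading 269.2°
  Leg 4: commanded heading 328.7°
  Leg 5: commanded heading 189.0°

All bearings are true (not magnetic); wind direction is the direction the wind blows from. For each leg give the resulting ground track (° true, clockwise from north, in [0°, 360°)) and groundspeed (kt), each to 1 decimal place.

Leg 1: heading 335.5°; drift +19.6° → track 355.1°, groundspeed 152.0 kt
Leg 2: heading 176.5°; drift -26.8° → track 149.7°, groundspeed 86.1 kt
Leg 3: heading 269.2°; drift +28.0° → track 297.2°, groundspeed 92.3 kt
Leg 4: heading 328.7°; drift +21.4° → track 350.1°, groundspeed 147.0 kt
Leg 5: heading 189.0°; drift -22.6° → track 166.4°, groundspeed 75.2 kt

Leg 1: track=355.1°, groundspeed=152.0 kt
Leg 2: track=149.7°, groundspeed=86.1 kt
Leg 3: track=297.2°, groundspeed=92.3 kt
Leg 4: track=350.1°, groundspeed=147.0 kt
Leg 5: track=166.4°, groundspeed=75.2 kt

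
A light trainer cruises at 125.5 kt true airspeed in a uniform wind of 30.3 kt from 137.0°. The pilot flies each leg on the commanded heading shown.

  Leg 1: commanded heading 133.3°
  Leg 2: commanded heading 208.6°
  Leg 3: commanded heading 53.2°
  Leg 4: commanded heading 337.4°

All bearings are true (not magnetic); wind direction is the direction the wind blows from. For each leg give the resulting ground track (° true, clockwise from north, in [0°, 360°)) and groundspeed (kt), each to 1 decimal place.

Leg 1: heading 133.3°; drift -1.2° → track 132.1°, groundspeed 95.3 kt
Leg 2: heading 208.6°; drift +13.9° → track 222.5°, groundspeed 119.4 kt
Leg 3: heading 53.2°; drift -13.8° → track 39.4°, groundspeed 125.9 kt
Leg 4: heading 337.4°; drift -3.9° → track 333.5°, groundspeed 154.3 kt

Leg 1: track=132.1°, groundspeed=95.3 kt
Leg 2: track=222.5°, groundspeed=119.4 kt
Leg 3: track=39.4°, groundspeed=125.9 kt
Leg 4: track=333.5°, groundspeed=154.3 kt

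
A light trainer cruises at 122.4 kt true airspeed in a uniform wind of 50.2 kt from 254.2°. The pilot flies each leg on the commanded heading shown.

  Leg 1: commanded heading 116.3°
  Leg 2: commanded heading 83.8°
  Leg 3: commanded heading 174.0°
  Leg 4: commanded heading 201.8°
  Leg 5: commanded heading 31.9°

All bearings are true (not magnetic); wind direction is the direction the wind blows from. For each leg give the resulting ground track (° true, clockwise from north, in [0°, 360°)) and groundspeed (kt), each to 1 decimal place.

Leg 1: heading 116.3°; drift -11.9° → track 104.4°, groundspeed 163.2 kt
Leg 2: heading 83.8°; drift -2.8° → track 81.0°, groundspeed 172.1 kt
Leg 3: heading 174.0°; drift -23.5° → track 150.5°, groundspeed 124.1 kt
Leg 4: heading 201.8°; drift -23.4° → track 178.4°, groundspeed 100.0 kt
Leg 5: heading 31.9°; drift +12.0° → track 43.9°, groundspeed 163.1 kt

Leg 1: track=104.4°, groundspeed=163.2 kt
Leg 2: track=81.0°, groundspeed=172.1 kt
Leg 3: track=150.5°, groundspeed=124.1 kt
Leg 4: track=178.4°, groundspeed=100.0 kt
Leg 5: track=43.9°, groundspeed=163.1 kt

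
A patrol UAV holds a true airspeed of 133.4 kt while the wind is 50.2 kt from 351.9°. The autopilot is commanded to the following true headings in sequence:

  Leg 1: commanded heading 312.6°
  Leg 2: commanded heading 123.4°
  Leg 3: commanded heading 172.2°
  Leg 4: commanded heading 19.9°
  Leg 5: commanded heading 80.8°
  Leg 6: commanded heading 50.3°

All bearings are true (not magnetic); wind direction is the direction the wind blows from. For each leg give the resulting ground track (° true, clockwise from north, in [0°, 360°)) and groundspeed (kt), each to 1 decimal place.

Leg 1: heading 312.6°; drift -18.6° → track 294.0°, groundspeed 99.8 kt
Leg 2: heading 123.4°; drift +12.7° → track 136.1°, groundspeed 170.9 kt
Leg 3: heading 172.2°; drift -0.1° → track 172.1°, groundspeed 183.6 kt
Leg 4: heading 19.9°; drift +14.8° → track 34.7°, groundspeed 92.1 kt
Leg 5: heading 80.8°; drift +20.8° → track 101.6°, groundspeed 141.6 kt
Leg 6: heading 50.3°; drift +21.8° → track 72.1°, groundspeed 115.3 kt

Leg 1: track=294.0°, groundspeed=99.8 kt
Leg 2: track=136.1°, groundspeed=170.9 kt
Leg 3: track=172.1°, groundspeed=183.6 kt
Leg 4: track=34.7°, groundspeed=92.1 kt
Leg 5: track=101.6°, groundspeed=141.6 kt
Leg 6: track=72.1°, groundspeed=115.3 kt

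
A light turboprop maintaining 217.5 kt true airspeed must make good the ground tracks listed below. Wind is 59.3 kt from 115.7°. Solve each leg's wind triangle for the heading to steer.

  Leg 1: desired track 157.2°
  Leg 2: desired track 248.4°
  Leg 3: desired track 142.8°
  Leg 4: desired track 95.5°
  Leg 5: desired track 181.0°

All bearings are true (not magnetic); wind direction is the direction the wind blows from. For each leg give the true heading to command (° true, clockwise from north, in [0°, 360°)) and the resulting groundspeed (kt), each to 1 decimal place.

Leg 1: desired track 157.2°; wind correction -10.4° → command heading 146.8°, groundspeed 169.5 kt
Leg 2: desired track 248.4°; wind correction -11.6° → command heading 236.8°, groundspeed 253.3 kt
Leg 3: desired track 142.8°; wind correction -7.1° → command heading 135.7°, groundspeed 163.0 kt
Leg 4: desired track 95.5°; wind correction +5.4° → command heading 100.9°, groundspeed 160.9 kt
Leg 5: desired track 181.0°; wind correction -14.3° → command heading 166.7°, groundspeed 185.9 kt

Leg 1: heading=146.8°, groundspeed=169.5 kt
Leg 2: heading=236.8°, groundspeed=253.3 kt
Leg 3: heading=135.7°, groundspeed=163.0 kt
Leg 4: heading=100.9°, groundspeed=160.9 kt
Leg 5: heading=166.7°, groundspeed=185.9 kt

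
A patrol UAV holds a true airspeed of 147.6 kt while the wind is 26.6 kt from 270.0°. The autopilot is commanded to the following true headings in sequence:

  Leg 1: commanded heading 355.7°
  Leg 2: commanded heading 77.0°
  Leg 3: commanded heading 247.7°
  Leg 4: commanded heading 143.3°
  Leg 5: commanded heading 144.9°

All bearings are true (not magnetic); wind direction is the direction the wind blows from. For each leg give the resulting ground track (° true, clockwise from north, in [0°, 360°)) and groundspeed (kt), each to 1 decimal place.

Leg 1: heading 355.7°; drift +10.3° → track 6.0°, groundspeed 148.0 kt
Leg 2: heading 77.0°; drift +2.0° → track 79.0°, groundspeed 173.6 kt
Leg 3: heading 247.7°; drift -4.7° → track 243.0°, groundspeed 123.4 kt
Leg 4: heading 143.3°; drift -7.4° → track 135.9°, groundspeed 164.9 kt
Leg 5: heading 144.9°; drift -7.6° → track 137.3°, groundspeed 164.3 kt

Leg 1: track=6.0°, groundspeed=148.0 kt
Leg 2: track=79.0°, groundspeed=173.6 kt
Leg 3: track=243.0°, groundspeed=123.4 kt
Leg 4: track=135.9°, groundspeed=164.9 kt
Leg 5: track=137.3°, groundspeed=164.3 kt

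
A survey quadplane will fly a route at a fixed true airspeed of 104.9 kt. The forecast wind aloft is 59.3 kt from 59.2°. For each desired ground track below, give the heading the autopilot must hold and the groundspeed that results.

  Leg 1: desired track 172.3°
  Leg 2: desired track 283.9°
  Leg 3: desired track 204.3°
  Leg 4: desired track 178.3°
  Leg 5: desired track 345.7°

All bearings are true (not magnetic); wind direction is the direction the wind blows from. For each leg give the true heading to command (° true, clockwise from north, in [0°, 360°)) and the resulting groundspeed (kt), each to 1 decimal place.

Leg 1: desired track 172.3°; wind correction -31.3° → command heading 141.0°, groundspeed 112.9 kt
Leg 2: desired track 283.9°; wind correction +23.4° → command heading 307.3°, groundspeed 138.4 kt
Leg 3: desired track 204.3°; wind correction -18.9° → command heading 185.4°, groundspeed 147.9 kt
Leg 4: desired track 178.3°; wind correction -29.6° → command heading 148.7°, groundspeed 120.0 kt
Leg 5: desired track 345.7°; wind correction +32.8° → command heading 18.5°, groundspeed 71.3 kt

Leg 1: heading=141.0°, groundspeed=112.9 kt
Leg 2: heading=307.3°, groundspeed=138.4 kt
Leg 3: heading=185.4°, groundspeed=147.9 kt
Leg 4: heading=148.7°, groundspeed=120.0 kt
Leg 5: heading=18.5°, groundspeed=71.3 kt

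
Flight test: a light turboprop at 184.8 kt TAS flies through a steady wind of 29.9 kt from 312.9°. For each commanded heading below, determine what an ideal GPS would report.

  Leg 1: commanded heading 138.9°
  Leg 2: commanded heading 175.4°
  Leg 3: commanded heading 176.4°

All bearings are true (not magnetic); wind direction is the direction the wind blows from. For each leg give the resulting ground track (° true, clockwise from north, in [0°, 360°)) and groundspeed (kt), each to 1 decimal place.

Leg 1: track=138.1°, groundspeed=214.6 kt
Leg 2: track=169.8°, groundspeed=207.8 kt
Leg 3: track=170.7°, groundspeed=207.5 kt

Leg 1: heading 138.9°; drift -0.8° → track 138.1°, groundspeed 214.6 kt
Leg 2: heading 175.4°; drift -5.6° → track 169.8°, groundspeed 207.8 kt
Leg 3: heading 176.4°; drift -5.7° → track 170.7°, groundspeed 207.5 kt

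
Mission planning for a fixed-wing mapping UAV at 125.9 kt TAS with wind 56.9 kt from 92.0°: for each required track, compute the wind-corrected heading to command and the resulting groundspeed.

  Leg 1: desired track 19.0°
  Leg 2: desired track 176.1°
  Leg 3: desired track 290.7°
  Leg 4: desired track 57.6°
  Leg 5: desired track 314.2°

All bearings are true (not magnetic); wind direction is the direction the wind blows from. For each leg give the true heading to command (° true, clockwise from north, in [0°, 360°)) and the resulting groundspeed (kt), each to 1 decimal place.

Leg 1: desired track 19.0°; wind correction +25.6° → command heading 44.6°, groundspeed 96.9 kt
Leg 2: desired track 176.1°; wind correction -26.7° → command heading 149.4°, groundspeed 106.6 kt
Leg 3: desired track 290.7°; wind correction +8.3° → command heading 299.0°, groundspeed 178.5 kt
Leg 4: desired track 57.6°; wind correction +14.8° → command heading 72.4°, groundspeed 74.8 kt
Leg 5: desired track 314.2°; wind correction +17.7° → command heading 331.9°, groundspeed 162.1 kt

Leg 1: heading=44.6°, groundspeed=96.9 kt
Leg 2: heading=149.4°, groundspeed=106.6 kt
Leg 3: heading=299.0°, groundspeed=178.5 kt
Leg 4: heading=72.4°, groundspeed=74.8 kt
Leg 5: heading=331.9°, groundspeed=162.1 kt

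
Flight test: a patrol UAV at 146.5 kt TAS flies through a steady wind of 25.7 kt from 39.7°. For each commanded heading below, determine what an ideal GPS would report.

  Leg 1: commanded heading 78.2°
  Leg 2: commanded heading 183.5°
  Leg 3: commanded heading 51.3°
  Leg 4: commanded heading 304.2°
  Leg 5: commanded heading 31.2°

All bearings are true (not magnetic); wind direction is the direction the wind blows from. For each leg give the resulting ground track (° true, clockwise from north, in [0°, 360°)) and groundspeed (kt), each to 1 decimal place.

Leg 1: heading 78.2°; drift +7.2° → track 85.4°, groundspeed 127.4 kt
Leg 2: heading 183.5°; drift +5.2° → track 188.7°, groundspeed 167.9 kt
Leg 3: heading 51.3°; drift +2.4° → track 53.7°, groundspeed 121.4 kt
Leg 4: heading 304.2°; drift -9.7° → track 294.5°, groundspeed 151.1 kt
Leg 5: heading 31.2°; drift -1.8° → track 29.4°, groundspeed 121.1 kt

Leg 1: track=85.4°, groundspeed=127.4 kt
Leg 2: track=188.7°, groundspeed=167.9 kt
Leg 3: track=53.7°, groundspeed=121.4 kt
Leg 4: track=294.5°, groundspeed=151.1 kt
Leg 5: track=29.4°, groundspeed=121.1 kt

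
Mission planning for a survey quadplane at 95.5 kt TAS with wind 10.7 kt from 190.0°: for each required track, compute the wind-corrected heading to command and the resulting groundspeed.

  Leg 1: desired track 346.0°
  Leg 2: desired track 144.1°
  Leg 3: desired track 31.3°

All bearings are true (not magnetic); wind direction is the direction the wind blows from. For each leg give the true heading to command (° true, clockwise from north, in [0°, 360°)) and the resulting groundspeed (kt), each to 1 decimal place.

Leg 1: desired track 346.0°; wind correction -2.6° → command heading 343.4°, groundspeed 105.2 kt
Leg 2: desired track 144.1°; wind correction +4.6° → command heading 148.7°, groundspeed 87.7 kt
Leg 3: desired track 31.3°; wind correction +2.3° → command heading 33.6°, groundspeed 105.4 kt

Leg 1: heading=343.4°, groundspeed=105.2 kt
Leg 2: heading=148.7°, groundspeed=87.7 kt
Leg 3: heading=33.6°, groundspeed=105.4 kt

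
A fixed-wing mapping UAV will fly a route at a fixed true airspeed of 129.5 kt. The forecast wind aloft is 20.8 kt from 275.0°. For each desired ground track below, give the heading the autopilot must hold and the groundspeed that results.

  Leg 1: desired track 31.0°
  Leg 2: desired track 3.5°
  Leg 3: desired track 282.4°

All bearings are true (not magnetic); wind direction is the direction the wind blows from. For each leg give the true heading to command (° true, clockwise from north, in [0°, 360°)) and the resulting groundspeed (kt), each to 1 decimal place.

Leg 1: heading=22.7°, groundspeed=137.3 kt
Leg 2: heading=354.3°, groundspeed=127.3 kt
Leg 3: heading=281.2°, groundspeed=108.8 kt

Leg 1: desired track 31.0°; wind correction -8.3° → command heading 22.7°, groundspeed 137.3 kt
Leg 2: desired track 3.5°; wind correction -9.2° → command heading 354.3°, groundspeed 127.3 kt
Leg 3: desired track 282.4°; wind correction -1.2° → command heading 281.2°, groundspeed 108.8 kt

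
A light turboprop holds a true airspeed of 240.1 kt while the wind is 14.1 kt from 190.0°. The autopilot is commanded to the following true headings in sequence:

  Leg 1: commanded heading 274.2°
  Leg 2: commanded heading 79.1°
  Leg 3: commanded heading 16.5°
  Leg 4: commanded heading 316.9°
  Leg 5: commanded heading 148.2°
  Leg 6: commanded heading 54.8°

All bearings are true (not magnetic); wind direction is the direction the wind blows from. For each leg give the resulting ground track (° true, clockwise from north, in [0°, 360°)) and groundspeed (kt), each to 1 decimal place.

Leg 1: heading 274.2°; drift +3.4° → track 277.6°, groundspeed 239.1 kt
Leg 2: heading 79.1°; drift -3.1° → track 76.0°, groundspeed 245.5 kt
Leg 3: heading 16.5°; drift -0.4° → track 16.1°, groundspeed 254.1 kt
Leg 4: heading 316.9°; drift +2.6° → track 319.5°, groundspeed 248.8 kt
Leg 5: heading 148.2°; drift -2.3° → track 145.9°, groundspeed 229.8 kt
Leg 6: heading 54.8°; drift -2.3° → track 52.5°, groundspeed 250.3 kt

Leg 1: track=277.6°, groundspeed=239.1 kt
Leg 2: track=76.0°, groundspeed=245.5 kt
Leg 3: track=16.1°, groundspeed=254.1 kt
Leg 4: track=319.5°, groundspeed=248.8 kt
Leg 5: track=145.9°, groundspeed=229.8 kt
Leg 6: track=52.5°, groundspeed=250.3 kt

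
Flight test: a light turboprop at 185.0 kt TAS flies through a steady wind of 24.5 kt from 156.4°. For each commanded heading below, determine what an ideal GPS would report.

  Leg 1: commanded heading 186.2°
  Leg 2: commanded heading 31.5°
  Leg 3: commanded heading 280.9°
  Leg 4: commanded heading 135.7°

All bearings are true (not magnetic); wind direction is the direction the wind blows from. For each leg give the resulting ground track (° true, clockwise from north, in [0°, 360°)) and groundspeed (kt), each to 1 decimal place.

Leg 1: heading 186.2°; drift +4.3° → track 190.5°, groundspeed 164.2 kt
Leg 2: heading 31.5°; drift -5.8° → track 25.7°, groundspeed 200.0 kt
Leg 3: heading 280.9°; drift +5.8° → track 286.7°, groundspeed 199.9 kt
Leg 4: heading 135.7°; drift -3.1° → track 132.6°, groundspeed 162.3 kt

Leg 1: track=190.5°, groundspeed=164.2 kt
Leg 2: track=25.7°, groundspeed=200.0 kt
Leg 3: track=286.7°, groundspeed=199.9 kt
Leg 4: track=132.6°, groundspeed=162.3 kt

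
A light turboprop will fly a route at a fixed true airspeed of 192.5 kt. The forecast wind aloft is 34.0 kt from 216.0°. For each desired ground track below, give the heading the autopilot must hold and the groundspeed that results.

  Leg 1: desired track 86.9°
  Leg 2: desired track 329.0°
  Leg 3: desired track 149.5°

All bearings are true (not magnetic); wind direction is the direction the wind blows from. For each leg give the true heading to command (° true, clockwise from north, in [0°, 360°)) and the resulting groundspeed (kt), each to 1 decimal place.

Leg 1: heading=94.8°, groundspeed=212.1 kt
Leg 2: heading=319.6°, groundspeed=203.2 kt
Leg 3: heading=158.8°, groundspeed=176.4 kt

Leg 1: desired track 86.9°; wind correction +7.9° → command heading 94.8°, groundspeed 212.1 kt
Leg 2: desired track 329.0°; wind correction -9.4° → command heading 319.6°, groundspeed 203.2 kt
Leg 3: desired track 149.5°; wind correction +9.3° → command heading 158.8°, groundspeed 176.4 kt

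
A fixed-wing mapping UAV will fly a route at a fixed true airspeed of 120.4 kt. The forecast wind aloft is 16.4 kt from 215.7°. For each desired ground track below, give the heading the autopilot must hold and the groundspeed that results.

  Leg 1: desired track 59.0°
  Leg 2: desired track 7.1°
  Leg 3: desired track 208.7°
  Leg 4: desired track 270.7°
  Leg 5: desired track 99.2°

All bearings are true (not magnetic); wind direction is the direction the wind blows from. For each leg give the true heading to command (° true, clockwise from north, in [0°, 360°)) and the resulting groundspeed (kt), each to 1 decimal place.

Leg 1: heading=62.1°, groundspeed=135.3 kt
Leg 2: heading=3.4°, groundspeed=134.5 kt
Leg 3: heading=209.7°, groundspeed=104.1 kt
Leg 4: heading=264.3°, groundspeed=110.2 kt
Leg 5: heading=106.2°, groundspeed=126.8 kt

Leg 1: desired track 59.0°; wind correction +3.1° → command heading 62.1°, groundspeed 135.3 kt
Leg 2: desired track 7.1°; wind correction -3.7° → command heading 3.4°, groundspeed 134.5 kt
Leg 3: desired track 208.7°; wind correction +1.0° → command heading 209.7°, groundspeed 104.1 kt
Leg 4: desired track 270.7°; wind correction -6.4° → command heading 264.3°, groundspeed 110.2 kt
Leg 5: desired track 99.2°; wind correction +7.0° → command heading 106.2°, groundspeed 126.8 kt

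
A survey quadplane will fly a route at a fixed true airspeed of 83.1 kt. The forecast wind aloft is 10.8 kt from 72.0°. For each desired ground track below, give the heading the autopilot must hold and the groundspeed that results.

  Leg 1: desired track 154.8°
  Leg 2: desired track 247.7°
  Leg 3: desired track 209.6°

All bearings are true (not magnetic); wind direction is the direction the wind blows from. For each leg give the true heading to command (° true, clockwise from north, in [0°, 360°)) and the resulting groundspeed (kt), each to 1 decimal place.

Leg 1: heading=147.4°, groundspeed=81.1 kt
Leg 2: heading=247.1°, groundspeed=93.9 kt
Leg 3: heading=204.6°, groundspeed=90.8 kt

Leg 1: desired track 154.8°; wind correction -7.4° → command heading 147.4°, groundspeed 81.1 kt
Leg 2: desired track 247.7°; wind correction -0.6° → command heading 247.1°, groundspeed 93.9 kt
Leg 3: desired track 209.6°; wind correction -5.0° → command heading 204.6°, groundspeed 90.8 kt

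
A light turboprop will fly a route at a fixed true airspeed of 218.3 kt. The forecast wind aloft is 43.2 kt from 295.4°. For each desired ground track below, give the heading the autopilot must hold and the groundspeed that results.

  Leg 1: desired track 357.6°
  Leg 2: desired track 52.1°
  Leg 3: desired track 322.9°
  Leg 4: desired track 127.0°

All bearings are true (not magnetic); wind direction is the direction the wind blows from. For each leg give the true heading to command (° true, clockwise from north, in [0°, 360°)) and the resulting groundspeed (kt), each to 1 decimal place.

Leg 1: heading=347.5°, groundspeed=194.8 kt
Leg 2: heading=41.9°, groundspeed=234.3 kt
Leg 3: heading=317.7°, groundspeed=179.1 kt
Leg 4: heading=129.3°, groundspeed=260.4 kt

Leg 1: desired track 357.6°; wind correction -10.1° → command heading 347.5°, groundspeed 194.8 kt
Leg 2: desired track 52.1°; wind correction -10.2° → command heading 41.9°, groundspeed 234.3 kt
Leg 3: desired track 322.9°; wind correction -5.2° → command heading 317.7°, groundspeed 179.1 kt
Leg 4: desired track 127.0°; wind correction +2.3° → command heading 129.3°, groundspeed 260.4 kt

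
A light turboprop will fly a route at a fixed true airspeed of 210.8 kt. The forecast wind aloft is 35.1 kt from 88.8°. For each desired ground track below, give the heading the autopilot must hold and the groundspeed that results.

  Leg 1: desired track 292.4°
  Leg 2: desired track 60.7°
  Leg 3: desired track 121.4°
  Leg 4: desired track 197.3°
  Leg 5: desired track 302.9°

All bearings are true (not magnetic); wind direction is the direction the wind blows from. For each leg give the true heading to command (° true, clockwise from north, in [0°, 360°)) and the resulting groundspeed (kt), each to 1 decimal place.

Leg 1: desired track 292.4°; wind correction +3.8° → command heading 296.2°, groundspeed 242.5 kt
Leg 2: desired track 60.7°; wind correction +4.5° → command heading 65.2°, groundspeed 179.2 kt
Leg 3: desired track 121.4°; wind correction -5.1° → command heading 116.3°, groundspeed 180.4 kt
Leg 4: desired track 197.3°; wind correction -9.1° → command heading 188.2°, groundspeed 219.3 kt
Leg 5: desired track 302.9°; wind correction +5.4° → command heading 308.3°, groundspeed 238.9 kt

Leg 1: heading=296.2°, groundspeed=242.5 kt
Leg 2: heading=65.2°, groundspeed=179.2 kt
Leg 3: heading=116.3°, groundspeed=180.4 kt
Leg 4: heading=188.2°, groundspeed=219.3 kt
Leg 5: heading=308.3°, groundspeed=238.9 kt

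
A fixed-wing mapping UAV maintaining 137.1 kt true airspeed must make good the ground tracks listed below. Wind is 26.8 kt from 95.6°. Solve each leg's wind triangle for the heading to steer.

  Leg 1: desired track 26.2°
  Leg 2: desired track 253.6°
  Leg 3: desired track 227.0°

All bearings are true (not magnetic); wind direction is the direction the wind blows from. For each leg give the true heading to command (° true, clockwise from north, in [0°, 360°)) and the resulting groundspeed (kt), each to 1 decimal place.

Leg 1: desired track 26.2°; wind correction +10.5° → command heading 36.7°, groundspeed 125.4 kt
Leg 2: desired track 253.6°; wind correction -4.2° → command heading 249.4°, groundspeed 161.6 kt
Leg 3: desired track 227.0°; wind correction -8.4° → command heading 218.6°, groundspeed 153.3 kt

Leg 1: heading=36.7°, groundspeed=125.4 kt
Leg 2: heading=249.4°, groundspeed=161.6 kt
Leg 3: heading=218.6°, groundspeed=153.3 kt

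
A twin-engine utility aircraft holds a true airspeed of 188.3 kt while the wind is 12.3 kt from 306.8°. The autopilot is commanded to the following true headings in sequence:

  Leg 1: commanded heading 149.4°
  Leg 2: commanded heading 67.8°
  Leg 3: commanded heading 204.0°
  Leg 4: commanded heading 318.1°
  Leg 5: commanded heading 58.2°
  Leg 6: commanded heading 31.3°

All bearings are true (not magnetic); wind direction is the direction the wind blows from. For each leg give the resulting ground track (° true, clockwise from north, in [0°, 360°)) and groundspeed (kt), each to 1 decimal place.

Leg 1: heading 149.4°; drift -1.4° → track 148.0°, groundspeed 199.7 kt
Leg 2: heading 67.8°; drift +3.1° → track 70.9°, groundspeed 194.9 kt
Leg 3: heading 204.0°; drift -3.6° → track 200.4°, groundspeed 191.4 kt
Leg 4: heading 318.1°; drift +0.8° → track 318.9°, groundspeed 176.3 kt
Leg 5: heading 58.2°; drift +3.4° → track 61.6°, groundspeed 193.1 kt
Leg 6: heading 31.3°; drift +3.7° → track 35.0°, groundspeed 187.5 kt

Leg 1: track=148.0°, groundspeed=199.7 kt
Leg 2: track=70.9°, groundspeed=194.9 kt
Leg 3: track=200.4°, groundspeed=191.4 kt
Leg 4: track=318.9°, groundspeed=176.3 kt
Leg 5: track=61.6°, groundspeed=193.1 kt
Leg 6: track=35.0°, groundspeed=187.5 kt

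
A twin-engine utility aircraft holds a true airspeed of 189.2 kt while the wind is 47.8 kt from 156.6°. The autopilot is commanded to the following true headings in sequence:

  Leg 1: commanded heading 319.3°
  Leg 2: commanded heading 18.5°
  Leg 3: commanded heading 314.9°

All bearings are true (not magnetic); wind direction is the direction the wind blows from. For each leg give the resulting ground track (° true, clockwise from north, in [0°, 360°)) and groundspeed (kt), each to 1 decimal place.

Leg 1: track=322.8°, groundspeed=235.3 kt
Leg 2: track=10.4°, groundspeed=227.0 kt
Leg 3: track=319.2°, groundspeed=234.3 kt

Leg 1: heading 319.3°; drift +3.5° → track 322.8°, groundspeed 235.3 kt
Leg 2: heading 18.5°; drift -8.1° → track 10.4°, groundspeed 227.0 kt
Leg 3: heading 314.9°; drift +4.3° → track 319.2°, groundspeed 234.3 kt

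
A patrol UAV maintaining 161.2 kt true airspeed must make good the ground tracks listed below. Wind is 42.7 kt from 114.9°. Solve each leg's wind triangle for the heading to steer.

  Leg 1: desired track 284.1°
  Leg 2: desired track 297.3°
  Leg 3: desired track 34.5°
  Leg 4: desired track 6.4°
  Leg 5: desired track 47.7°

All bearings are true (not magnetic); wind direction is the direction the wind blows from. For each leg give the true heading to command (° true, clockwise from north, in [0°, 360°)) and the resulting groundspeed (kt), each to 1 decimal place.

Leg 1: desired track 284.1°; wind correction -2.8° → command heading 281.3°, groundspeed 202.9 kt
Leg 2: desired track 297.3°; wind correction +0.6° → command heading 297.9°, groundspeed 203.9 kt
Leg 3: desired track 34.5°; wind correction +15.1° → command heading 49.6°, groundspeed 148.5 kt
Leg 4: desired track 6.4°; wind correction +14.5° → command heading 20.9°, groundspeed 169.6 kt
Leg 5: desired track 47.7°; wind correction +14.1° → command heading 61.8°, groundspeed 139.8 kt

Leg 1: heading=281.3°, groundspeed=202.9 kt
Leg 2: heading=297.9°, groundspeed=203.9 kt
Leg 3: heading=49.6°, groundspeed=148.5 kt
Leg 4: heading=20.9°, groundspeed=169.6 kt
Leg 5: heading=61.8°, groundspeed=139.8 kt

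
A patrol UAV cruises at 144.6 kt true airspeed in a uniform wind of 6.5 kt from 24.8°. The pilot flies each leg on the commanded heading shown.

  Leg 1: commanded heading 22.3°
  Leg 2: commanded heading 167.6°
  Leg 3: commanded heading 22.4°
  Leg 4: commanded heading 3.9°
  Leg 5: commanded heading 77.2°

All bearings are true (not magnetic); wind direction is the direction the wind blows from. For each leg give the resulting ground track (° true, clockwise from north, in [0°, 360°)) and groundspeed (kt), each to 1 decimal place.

Leg 1: heading 22.3°; drift -0.1° → track 22.2°, groundspeed 138.1 kt
Leg 2: heading 167.6°; drift +1.5° → track 169.1°, groundspeed 149.8 kt
Leg 3: heading 22.4°; drift -0.1° → track 22.3°, groundspeed 138.1 kt
Leg 4: heading 3.9°; drift -1.0° → track 2.9°, groundspeed 138.5 kt
Leg 5: heading 77.2°; drift +2.1° → track 79.3°, groundspeed 140.7 kt

Leg 1: track=22.2°, groundspeed=138.1 kt
Leg 2: track=169.1°, groundspeed=149.8 kt
Leg 3: track=22.3°, groundspeed=138.1 kt
Leg 4: track=2.9°, groundspeed=138.5 kt
Leg 5: track=79.3°, groundspeed=140.7 kt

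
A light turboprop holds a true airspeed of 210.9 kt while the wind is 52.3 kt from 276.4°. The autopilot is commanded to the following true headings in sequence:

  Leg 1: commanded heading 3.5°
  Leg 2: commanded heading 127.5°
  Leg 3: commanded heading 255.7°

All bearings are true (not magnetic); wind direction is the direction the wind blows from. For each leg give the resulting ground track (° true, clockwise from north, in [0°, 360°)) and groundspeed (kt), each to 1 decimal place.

Leg 1: track=17.6°, groundspeed=214.7 kt
Leg 2: track=121.5°, groundspeed=257.1 kt
Leg 3: track=249.2°, groundspeed=163.0 kt

Leg 1: heading 3.5°; drift +14.1° → track 17.6°, groundspeed 214.7 kt
Leg 2: heading 127.5°; drift -6.0° → track 121.5°, groundspeed 257.1 kt
Leg 3: heading 255.7°; drift -6.5° → track 249.2°, groundspeed 163.0 kt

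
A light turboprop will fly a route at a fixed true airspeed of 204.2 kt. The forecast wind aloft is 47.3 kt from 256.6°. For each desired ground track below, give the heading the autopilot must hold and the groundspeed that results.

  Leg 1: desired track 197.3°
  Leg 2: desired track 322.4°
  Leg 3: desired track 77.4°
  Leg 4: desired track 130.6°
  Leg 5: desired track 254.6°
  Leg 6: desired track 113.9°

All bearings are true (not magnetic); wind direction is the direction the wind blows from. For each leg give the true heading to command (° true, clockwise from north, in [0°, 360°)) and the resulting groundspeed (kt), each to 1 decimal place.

Leg 1: desired track 197.3°; wind correction +11.5° → command heading 208.8°, groundspeed 176.0 kt
Leg 2: desired track 322.4°; wind correction -12.2° → command heading 310.2°, groundspeed 180.2 kt
Leg 3: desired track 77.4°; wind correction +0.2° → command heading 77.6°, groundspeed 251.5 kt
Leg 4: desired track 130.6°; wind correction +10.8° → command heading 141.4°, groundspeed 228.4 kt
Leg 5: desired track 254.6°; wind correction +0.5° → command heading 255.1°, groundspeed 156.9 kt
Leg 6: desired track 113.9°; wind correction +8.1° → command heading 122.0°, groundspeed 239.8 kt

Leg 1: heading=208.8°, groundspeed=176.0 kt
Leg 2: heading=310.2°, groundspeed=180.2 kt
Leg 3: heading=77.6°, groundspeed=251.5 kt
Leg 4: heading=141.4°, groundspeed=228.4 kt
Leg 5: heading=255.1°, groundspeed=156.9 kt
Leg 6: heading=122.0°, groundspeed=239.8 kt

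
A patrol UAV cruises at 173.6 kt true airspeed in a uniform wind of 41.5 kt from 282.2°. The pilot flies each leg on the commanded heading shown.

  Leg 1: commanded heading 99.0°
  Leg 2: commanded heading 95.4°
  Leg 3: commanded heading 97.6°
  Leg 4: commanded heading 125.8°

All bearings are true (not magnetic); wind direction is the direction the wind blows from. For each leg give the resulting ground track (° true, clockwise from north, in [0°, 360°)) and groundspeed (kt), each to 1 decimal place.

Leg 1: heading 99.0°; drift +0.6° → track 99.6°, groundspeed 215.0 kt
Leg 2: heading 95.4°; drift +1.3° → track 96.7°, groundspeed 214.9 kt
Leg 3: heading 97.6°; drift +0.9° → track 98.5°, groundspeed 215.0 kt
Leg 4: heading 125.8°; drift -4.5° → track 121.3°, groundspeed 212.3 kt

Leg 1: track=99.6°, groundspeed=215.0 kt
Leg 2: track=96.7°, groundspeed=214.9 kt
Leg 3: track=98.5°, groundspeed=215.0 kt
Leg 4: track=121.3°, groundspeed=212.3 kt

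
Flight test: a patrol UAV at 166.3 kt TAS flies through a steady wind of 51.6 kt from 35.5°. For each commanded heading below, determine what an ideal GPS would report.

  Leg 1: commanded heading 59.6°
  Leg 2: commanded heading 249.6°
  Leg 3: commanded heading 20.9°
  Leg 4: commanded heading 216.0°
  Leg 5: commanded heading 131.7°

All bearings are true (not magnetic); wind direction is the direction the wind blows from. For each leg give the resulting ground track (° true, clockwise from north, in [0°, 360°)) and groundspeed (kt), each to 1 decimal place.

Leg 1: track=69.6°, groundspeed=121.0 kt
Leg 2: track=241.7°, groundspeed=211.0 kt
Leg 3: track=14.5°, groundspeed=117.1 kt
Leg 4: track=215.9°, groundspeed=217.9 kt
Leg 5: track=148.3°, groundspeed=179.4 kt

Leg 1: heading 59.6°; drift +10.0° → track 69.6°, groundspeed 121.0 kt
Leg 2: heading 249.6°; drift -7.9° → track 241.7°, groundspeed 211.0 kt
Leg 3: heading 20.9°; drift -6.4° → track 14.5°, groundspeed 117.1 kt
Leg 4: heading 216.0°; drift -0.1° → track 215.9°, groundspeed 217.9 kt
Leg 5: heading 131.7°; drift +16.6° → track 148.3°, groundspeed 179.4 kt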